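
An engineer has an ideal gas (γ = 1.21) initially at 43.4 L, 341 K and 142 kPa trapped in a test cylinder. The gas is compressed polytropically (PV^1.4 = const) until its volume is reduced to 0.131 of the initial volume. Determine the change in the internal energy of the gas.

n = P₁V₁/(RT₁) = 142×43.4/(8.314×341) = 2.17 mol.
Polytropic n=1.4: T₂ = T₁(V₁/V₂)^(n−1) = 341×(7.63)^0.40 = 769 K; P₂ = P₁(V₁/V₂)^n = 2440 kPa.
For an ideal gas ΔU = nCvΔT with Cv = R/(γ−1) = 39.6 J/(mol·K).
ΔU = 2.17×39.6×(769−341) = 36800 J.

36800 J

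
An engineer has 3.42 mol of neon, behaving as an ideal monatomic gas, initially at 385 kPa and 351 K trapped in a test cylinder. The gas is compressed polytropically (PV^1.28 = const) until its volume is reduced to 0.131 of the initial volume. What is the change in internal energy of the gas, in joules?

V₁ = nRT₁/P₁ = 3.42×8.314×351/385 = 25.9 L.
Polytropic n=1.28: T₂ = T₁(V₁/V₂)^(n−1) = 351×(7.63)^0.28 = 620 K; P₂ = P₁(V₁/V₂)^n = 5190 kPa.
For an ideal gas ΔU = nCvΔT with Cv = (3/2)R = 12.5 J/(mol·K).
ΔU = 3.42×12.5×(620−351) = 11500 J.

11500 J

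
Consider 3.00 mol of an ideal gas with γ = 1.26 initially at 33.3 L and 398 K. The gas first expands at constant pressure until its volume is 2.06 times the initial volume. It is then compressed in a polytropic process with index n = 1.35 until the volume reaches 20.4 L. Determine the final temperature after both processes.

P₁ = nRT₁/V₁ = 3.00×8.314×398/33.3 = 298 kPa.
Step 1 — Isobaric: P stays 298 kPa; V/T = const ⇒ T₂ = 820 K, V₂ = 68.6 L.
W = PΔV = 298×(68.6−33.3) kPa·L = 10500 J.
ΔU = nCvΔT = 3.00×32.0×(820−398) = 40500 J.
Q = ΔU + W = nCpΔT = 51000 J.
State after step 1: P = 298 kPa, V = 68.6 L, T = 820 K.
Step 2 — Polytropic n=1.35: T₂ = T₁(V₁/V₂)^(n−1) = 820×(3.36)^0.35 = 1250 K; P₂ = P₁(V₁/V₂)^n = 1530 kPa.
W = (P₁V₁−P₂V₂)/(n−1) = (298×68.6−1530×20.4)/0.35 = -30900 J.
ΔU = nCvΔT = 3.00×32.0×(1250−820) = 41600 J.
Q = ΔU + W = 10700 J.
Net over both steps: W = -20400 J, Q = 61700 J, ΔU = 82100 J.

1250 K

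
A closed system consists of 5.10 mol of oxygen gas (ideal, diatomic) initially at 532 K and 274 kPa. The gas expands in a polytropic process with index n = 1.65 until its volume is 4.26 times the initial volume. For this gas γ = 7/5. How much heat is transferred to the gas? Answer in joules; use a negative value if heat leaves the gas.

-13200 J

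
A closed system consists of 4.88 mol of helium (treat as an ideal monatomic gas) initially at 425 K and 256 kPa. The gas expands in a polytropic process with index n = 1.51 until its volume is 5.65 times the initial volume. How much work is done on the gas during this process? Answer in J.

-19800 J

V₁ = nRT₁/P₁ = 4.88×8.314×425/256 = 67.4 L.
Polytropic n=1.51: T₂ = T₁(V₁/V₂)^(n−1) = 425×(0.177)^0.51 = 176 K; P₂ = P₁(V₁/V₂)^n = 18.7 kPa.
W = (P₁V₁−P₂V₂)/(n−1) = (256×67.4−18.7×381)/0.51 = 19800 J.
Work done on the gas = −W_by = -19800 J.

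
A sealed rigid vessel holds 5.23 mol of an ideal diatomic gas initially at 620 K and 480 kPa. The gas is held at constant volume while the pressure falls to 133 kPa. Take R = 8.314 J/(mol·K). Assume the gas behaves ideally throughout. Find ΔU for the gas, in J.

-48700 J

V₁ = nRT₁/P₁ = 5.23×8.314×620/480 = 56.2 L.
Isochoric: V stays 56.2 L; P/T = const ⇒ T₂ = 172 K, P₂ = 133 kPa.
For an ideal gas ΔU = nCvΔT with Cv = (5/2)R = 20.8 J/(mol·K).
ΔU = 5.23×20.8×(172−620) = -48700 J.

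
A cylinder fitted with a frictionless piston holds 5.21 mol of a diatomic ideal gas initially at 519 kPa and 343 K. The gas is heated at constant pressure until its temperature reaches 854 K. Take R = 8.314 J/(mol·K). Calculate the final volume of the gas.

71.3 L

V₁ = nRT₁/P₁ = 5.21×8.314×343/519 = 28.6 L.
Isobaric: P stays 519 kPa; V/T = const ⇒ T₂ = 854 K, V₂ = 71.3 L.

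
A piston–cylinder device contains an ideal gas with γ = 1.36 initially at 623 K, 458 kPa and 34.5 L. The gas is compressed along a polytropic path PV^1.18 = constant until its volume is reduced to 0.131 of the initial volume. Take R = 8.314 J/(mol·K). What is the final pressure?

Polytropic n=1.18: T₂ = T₁(V₁/V₂)^(n−1) = 623×(7.63)^0.18 = 898 K; P₂ = P₁(V₁/V₂)^n = 5040 kPa.

5040 kPa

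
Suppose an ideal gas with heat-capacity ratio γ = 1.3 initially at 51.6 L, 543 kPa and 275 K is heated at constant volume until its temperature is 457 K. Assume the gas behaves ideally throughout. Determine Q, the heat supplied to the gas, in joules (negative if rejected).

61800 J

n = P₁V₁/(RT₁) = 543×51.6/(8.314×275) = 12.3 mol.
Isochoric: V stays 51.6 L; P/T = const ⇒ T₂ = 457 K, P₂ = 902 kPa.
W = 0 (no volume change).
ΔU = nCvΔT = 12.3×27.7×(457−275) = 61800 J.
Q = ΔU = 61800 J.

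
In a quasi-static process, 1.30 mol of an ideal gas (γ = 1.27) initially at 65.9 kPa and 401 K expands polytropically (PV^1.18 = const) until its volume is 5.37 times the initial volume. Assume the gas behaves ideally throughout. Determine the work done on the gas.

V₁ = nRT₁/P₁ = 1.30×8.314×401/65.9 = 65.8 L.
Polytropic n=1.18: T₂ = T₁(V₁/V₂)^(n−1) = 401×(0.186)^0.18 = 296 K; P₂ = P₁(V₁/V₂)^n = 9.07 kPa.
W = (P₁V₁−P₂V₂)/(n−1) = (65.9×65.8−9.07×353)/0.18 = 6290 J.
Work done on the gas = −W_by = -6290 J.

-6290 J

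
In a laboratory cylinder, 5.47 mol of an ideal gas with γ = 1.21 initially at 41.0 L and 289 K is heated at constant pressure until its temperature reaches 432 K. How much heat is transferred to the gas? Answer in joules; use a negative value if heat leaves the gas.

37500 J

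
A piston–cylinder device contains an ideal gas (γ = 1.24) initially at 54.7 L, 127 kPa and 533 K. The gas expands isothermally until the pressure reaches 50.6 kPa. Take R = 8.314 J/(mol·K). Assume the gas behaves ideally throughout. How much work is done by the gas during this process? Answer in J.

n = P₁V₁/(RT₁) = 127×54.7/(8.314×533) = 1.57 mol.
Isothermal: T stays 533 K; PV = const ⇒ V₂ = 137 L, P₂ = 50.6 kPa.
W = nRT ln(V₂/V₁) = 1.57×8.314×533×ln(2.51) = 6390 J.

6390 J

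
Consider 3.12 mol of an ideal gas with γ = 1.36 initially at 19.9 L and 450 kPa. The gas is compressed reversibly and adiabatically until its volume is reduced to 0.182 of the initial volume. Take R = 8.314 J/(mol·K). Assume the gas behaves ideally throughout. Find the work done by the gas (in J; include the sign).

-21100 J

T₁ = P₁V₁/(nR) = 450×19.9/(3.12×8.314) = 345 K.
Adiabatic: TV^(γ−1) = const ⇒ T₂ = 345×(5.49)^0.360 = 637 K; PV^γ = const ⇒ P₂ = 4570 kPa.
ΔU = nCvΔT = 3.12×23.1×(637−345) = 21100 J.
Q = 0 for an adiabatic process, so W = −ΔU = -21100 J.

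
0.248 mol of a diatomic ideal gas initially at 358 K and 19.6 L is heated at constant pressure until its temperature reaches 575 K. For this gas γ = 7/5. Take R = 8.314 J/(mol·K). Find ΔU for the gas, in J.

1120 J

P₁ = nRT₁/V₁ = 0.248×8.314×358/19.6 = 37.7 kPa.
Isobaric: P stays 37.7 kPa; V/T = const ⇒ T₂ = 575 K, V₂ = 31.5 L.
For an ideal gas ΔU = nCvΔT with Cv = (5/2)R = 20.8 J/(mol·K).
ΔU = 0.248×20.8×(575−358) = 1120 J.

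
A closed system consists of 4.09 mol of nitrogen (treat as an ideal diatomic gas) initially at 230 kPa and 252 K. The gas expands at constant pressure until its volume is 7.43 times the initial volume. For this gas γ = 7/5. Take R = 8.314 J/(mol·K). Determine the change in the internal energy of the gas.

138000 J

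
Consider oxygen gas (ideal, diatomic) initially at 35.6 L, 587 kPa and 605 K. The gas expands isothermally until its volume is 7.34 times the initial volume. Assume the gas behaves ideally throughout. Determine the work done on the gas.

-41700 J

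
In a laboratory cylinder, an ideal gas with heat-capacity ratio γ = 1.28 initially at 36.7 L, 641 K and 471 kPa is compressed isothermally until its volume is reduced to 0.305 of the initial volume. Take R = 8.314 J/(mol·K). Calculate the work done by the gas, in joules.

n = P₁V₁/(RT₁) = 471×36.7/(8.314×641) = 3.24 mol.
Isothermal: T stays 641 K; PV = const ⇒ V₂ = 11.2 L, P₂ = 1540 kPa.
W = nRT ln(V₂/V₁) = 3.24×8.314×641×ln(0.305) = -20500 J.

-20500 J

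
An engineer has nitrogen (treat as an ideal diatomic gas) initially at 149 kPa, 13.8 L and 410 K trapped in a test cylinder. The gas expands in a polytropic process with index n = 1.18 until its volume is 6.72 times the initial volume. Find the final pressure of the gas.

15.7 kPa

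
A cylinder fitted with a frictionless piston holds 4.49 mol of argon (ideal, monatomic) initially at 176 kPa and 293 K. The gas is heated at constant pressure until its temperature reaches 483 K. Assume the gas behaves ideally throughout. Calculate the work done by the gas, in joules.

7090 J

V₁ = nRT₁/P₁ = 4.49×8.314×293/176 = 62.1 L.
Isobaric: P stays 176 kPa; V/T = const ⇒ T₂ = 483 K, V₂ = 102 L.
W = PΔV = 176×(102−62.1) kPa·L = 7090 J.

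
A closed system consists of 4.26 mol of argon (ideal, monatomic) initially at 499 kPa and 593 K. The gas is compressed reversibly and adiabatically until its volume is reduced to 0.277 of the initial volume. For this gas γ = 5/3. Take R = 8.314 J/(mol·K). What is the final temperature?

1400 K

V₁ = nRT₁/P₁ = 4.26×8.314×593/499 = 42.1 L.
Adiabatic: TV^(γ−1) = const ⇒ T₂ = 593×(3.61)^0.667 = 1400 K; PV^γ = const ⇒ P₂ = 4240 kPa.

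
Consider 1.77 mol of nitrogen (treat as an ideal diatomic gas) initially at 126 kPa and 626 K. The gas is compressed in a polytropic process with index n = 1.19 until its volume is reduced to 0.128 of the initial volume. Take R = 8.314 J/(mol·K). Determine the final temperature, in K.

V₁ = nRT₁/P₁ = 1.77×8.314×626/126 = 73.1 L.
Polytropic n=1.19: T₂ = T₁(V₁/V₂)^(n−1) = 626×(7.81)^0.19 = 925 K; P₂ = P₁(V₁/V₂)^n = 1450 kPa.

925 K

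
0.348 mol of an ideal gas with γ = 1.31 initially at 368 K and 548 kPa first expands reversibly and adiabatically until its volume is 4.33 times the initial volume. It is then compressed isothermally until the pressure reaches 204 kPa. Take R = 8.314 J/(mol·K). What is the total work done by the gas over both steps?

624 J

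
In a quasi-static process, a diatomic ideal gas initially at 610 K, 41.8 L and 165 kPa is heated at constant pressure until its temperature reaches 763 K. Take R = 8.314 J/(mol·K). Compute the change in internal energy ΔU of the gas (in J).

4320 J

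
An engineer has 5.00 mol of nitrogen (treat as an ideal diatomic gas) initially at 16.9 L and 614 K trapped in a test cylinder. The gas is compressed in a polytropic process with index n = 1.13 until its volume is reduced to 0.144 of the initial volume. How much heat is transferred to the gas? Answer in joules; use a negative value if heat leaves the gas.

P₁ = nRT₁/V₁ = 5.00×8.314×614/16.9 = 1510 kPa.
Polytropic n=1.13: T₂ = T₁(V₁/V₂)^(n−1) = 614×(6.94)^0.13 = 790 K; P₂ = P₁(V₁/V₂)^n = 13500 kPa.
W = (P₁V₁−P₂V₂)/(n−1) = (1510×16.9−13500×2.43)/0.13 = -56300 J.
ΔU = nCvΔT = 5.00×20.8×(790−614) = 18300 J.
Q = ΔU + W = -38000 J.

-38000 J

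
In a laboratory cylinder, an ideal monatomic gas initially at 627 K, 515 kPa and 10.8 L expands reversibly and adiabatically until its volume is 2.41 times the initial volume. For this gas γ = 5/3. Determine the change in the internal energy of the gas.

n = P₁V₁/(RT₁) = 515×10.8/(8.314×627) = 1.07 mol.
Adiabatic: TV^(γ−1) = const ⇒ T₂ = 627×(0.415)^0.667 = 349 K; PV^γ = const ⇒ P₂ = 119 kPa.
For an ideal gas ΔU = nCvΔT with Cv = (3/2)R = 12.5 J/(mol·K).
ΔU = 1.07×12.5×(349−627) = -3700 J.

-3700 J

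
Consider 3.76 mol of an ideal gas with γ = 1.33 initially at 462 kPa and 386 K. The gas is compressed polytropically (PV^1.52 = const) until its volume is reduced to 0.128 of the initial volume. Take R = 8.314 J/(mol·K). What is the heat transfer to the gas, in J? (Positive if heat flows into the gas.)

25600 J

V₁ = nRT₁/P₁ = 3.76×8.314×386/462 = 26.1 L.
Polytropic n=1.52: T₂ = T₁(V₁/V₂)^(n−1) = 386×(7.81)^0.52 = 1120 K; P₂ = P₁(V₁/V₂)^n = 10500 kPa.
W = (P₁V₁−P₂V₂)/(n−1) = (462×26.1−10500×3.34)/0.52 = -44400 J.
ΔU = nCvΔT = 3.76×25.2×(1120−386) = 69900 J.
Q = ΔU + W = 25600 J.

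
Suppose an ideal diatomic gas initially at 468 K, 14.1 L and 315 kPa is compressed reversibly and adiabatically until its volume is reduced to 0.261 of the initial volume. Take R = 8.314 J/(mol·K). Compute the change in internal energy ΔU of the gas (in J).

n = P₁V₁/(RT₁) = 315×14.1/(8.314×468) = 1.14 mol.
Adiabatic: TV^(γ−1) = const ⇒ T₂ = 468×(3.83)^0.400 = 801 K; PV^γ = const ⇒ P₂ = 2070 kPa.
For an ideal gas ΔU = nCvΔT with Cv = (5/2)R = 20.8 J/(mol·K).
ΔU = 1.14×20.8×(801−468) = 7900 J.

7900 J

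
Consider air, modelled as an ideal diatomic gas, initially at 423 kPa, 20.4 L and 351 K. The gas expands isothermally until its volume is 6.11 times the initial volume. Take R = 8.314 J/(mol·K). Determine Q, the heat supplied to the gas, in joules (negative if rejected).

15600 J

n = P₁V₁/(RT₁) = 423×20.4/(8.314×351) = 2.96 mol.
Isothermal: T stays 351 K; PV = const ⇒ V₂ = 125 L, P₂ = 69.2 kPa.
ΔU = 0 (ideal gas, T constant).
W = nRT ln(V₂/V₁) = 2.96×8.314×351×ln(6.11) = 15600 J.
Q = ΔU + W = 15600 J.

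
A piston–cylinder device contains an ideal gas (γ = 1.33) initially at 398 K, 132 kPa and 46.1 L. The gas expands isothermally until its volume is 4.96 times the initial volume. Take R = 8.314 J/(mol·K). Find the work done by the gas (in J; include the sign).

n = P₁V₁/(RT₁) = 132×46.1/(8.314×398) = 1.84 mol.
Isothermal: T stays 398 K; PV = const ⇒ V₂ = 229 L, P₂ = 26.6 kPa.
W = nRT ln(V₂/V₁) = 1.84×8.314×398×ln(4.96) = 9740 J.

9740 J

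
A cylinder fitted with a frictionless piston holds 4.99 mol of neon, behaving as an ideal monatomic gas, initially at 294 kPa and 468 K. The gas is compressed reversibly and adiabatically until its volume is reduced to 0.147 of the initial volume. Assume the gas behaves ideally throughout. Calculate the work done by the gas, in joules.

V₁ = nRT₁/P₁ = 4.99×8.314×468/294 = 66.0 L.
Adiabatic: TV^(γ−1) = const ⇒ T₂ = 468×(6.80)^0.667 = 1680 K; PV^γ = const ⇒ P₂ = 7180 kPa.
ΔU = nCvΔT = 4.99×12.5×(1680−468) = 75400 J.
Q = 0 for an adiabatic process, so W = −ΔU = -75400 J.

-75400 J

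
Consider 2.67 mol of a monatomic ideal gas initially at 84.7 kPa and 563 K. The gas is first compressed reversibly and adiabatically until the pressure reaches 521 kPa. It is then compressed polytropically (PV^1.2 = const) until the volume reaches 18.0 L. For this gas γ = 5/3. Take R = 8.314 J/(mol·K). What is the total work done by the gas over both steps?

-49100 J

V₁ = nRT₁/P₁ = 2.67×8.314×563/84.7 = 148 L.
Step 1 — Adiabatic: T₂/T₁ = (P₂/P₁)^((γ−1)/γ) ⇒ T₂ = 563×(6.15)^0.400 = 1160 K; V₂ = 49.6 L.
ΔU = nCvΔT = 2.67×12.5×(1160−563) = 20000 J.
Q = 0 for an adiabatic process, so W = −ΔU = -20000 J.
State after step 1: P = 521 kPa, V = 49.6 L, T = 1160 K.
Step 2 — Polytropic n=1.2: T₂ = T₁(V₁/V₂)^(n−1) = 1160×(2.76)^0.20 = 1430 K; P₂ = P₁(V₁/V₂)^n = 1760 kPa.
W = (P₁V₁−P₂V₂)/(n−1) = (521×49.6−1760×18.0)/0.20 = -29100 J.
ΔU = nCvΔT = 2.67×12.5×(1430−1160) = 8720 J.
Q = ΔU + W = -20300 J.
Net over both steps: W = -49100 J, Q = -20300 J, ΔU = 28700 J.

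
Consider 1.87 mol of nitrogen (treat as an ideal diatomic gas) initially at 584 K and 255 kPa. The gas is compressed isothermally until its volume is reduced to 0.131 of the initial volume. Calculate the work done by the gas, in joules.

-18500 J

V₁ = nRT₁/P₁ = 1.87×8.314×584/255 = 35.6 L.
Isothermal: T stays 584 K; PV = const ⇒ V₂ = 4.66 L, P₂ = 1950 kPa.
W = nRT ln(V₂/V₁) = 1.87×8.314×584×ln(0.131) = -18500 J.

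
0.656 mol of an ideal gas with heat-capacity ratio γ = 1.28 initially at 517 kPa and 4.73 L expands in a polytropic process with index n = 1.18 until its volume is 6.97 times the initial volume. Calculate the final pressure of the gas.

52.3 kPa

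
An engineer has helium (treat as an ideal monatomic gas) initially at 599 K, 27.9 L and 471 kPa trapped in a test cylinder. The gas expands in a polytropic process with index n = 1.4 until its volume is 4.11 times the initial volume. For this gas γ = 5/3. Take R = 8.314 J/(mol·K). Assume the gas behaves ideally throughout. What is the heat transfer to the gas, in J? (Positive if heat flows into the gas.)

n = P₁V₁/(RT₁) = 471×27.9/(8.314×599) = 2.64 mol.
Polytropic n=1.4: T₂ = T₁(V₁/V₂)^(n−1) = 599×(0.243)^0.40 = 340 K; P₂ = P₁(V₁/V₂)^n = 65.1 kPa.
W = (P₁V₁−P₂V₂)/(n−1) = (471×27.9−65.1×115)/0.40 = 14200 J.
ΔU = nCvΔT = 2.64×12.5×(340−599) = -8510 J.
Q = ΔU + W = 5670 J.

5670 J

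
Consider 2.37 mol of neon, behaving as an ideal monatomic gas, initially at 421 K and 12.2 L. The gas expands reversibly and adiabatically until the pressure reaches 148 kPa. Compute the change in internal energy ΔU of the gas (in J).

P₁ = nRT₁/V₁ = 2.37×8.314×421/12.2 = 680 kPa.
Adiabatic: T₂/T₁ = (P₂/P₁)^((γ−1)/γ) ⇒ T₂ = 421×(0.218)^0.400 = 229 K; V₂ = 30.5 L.
For an ideal gas ΔU = nCvΔT with Cv = (3/2)R = 12.5 J/(mol·K).
ΔU = 2.37×12.5×(229−421) = -5680 J.

-5680 J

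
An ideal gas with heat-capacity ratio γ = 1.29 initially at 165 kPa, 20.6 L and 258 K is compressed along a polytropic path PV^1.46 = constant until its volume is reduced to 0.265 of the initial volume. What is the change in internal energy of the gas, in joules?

9870 J

n = P₁V₁/(RT₁) = 165×20.6/(8.314×258) = 1.58 mol.
Polytropic n=1.46: T₂ = T₁(V₁/V₂)^(n−1) = 258×(3.77)^0.46 = 475 K; P₂ = P₁(V₁/V₂)^n = 1150 kPa.
For an ideal gas ΔU = nCvΔT with Cv = R/(γ−1) = 28.7 J/(mol·K).
ΔU = 1.58×28.7×(475−258) = 9870 J.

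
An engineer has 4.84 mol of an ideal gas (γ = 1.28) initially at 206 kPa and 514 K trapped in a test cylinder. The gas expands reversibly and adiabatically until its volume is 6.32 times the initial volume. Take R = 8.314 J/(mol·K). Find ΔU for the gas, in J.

V₁ = nRT₁/P₁ = 4.84×8.314×514/206 = 100 L.
Adiabatic: TV^(γ−1) = const ⇒ T₂ = 514×(0.158)^0.280 = 307 K; PV^γ = const ⇒ P₂ = 19.5 kPa.
For an ideal gas ΔU = nCvΔT with Cv = R/(γ−1) = 29.7 J/(mol·K).
ΔU = 4.84×29.7×(307−514) = -29800 J.

-29800 J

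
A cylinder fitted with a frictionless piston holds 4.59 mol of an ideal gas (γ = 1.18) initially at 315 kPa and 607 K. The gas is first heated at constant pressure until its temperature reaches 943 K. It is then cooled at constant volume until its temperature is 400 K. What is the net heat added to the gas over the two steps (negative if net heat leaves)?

-31100 J

V₁ = nRT₁/P₁ = 4.59×8.314×607/315 = 73.5 L.
Step 1 — Isobaric: P stays 315 kPa; V/T = const ⇒ T₂ = 943 K, V₂ = 114 L.
W = PΔV = 315×(114−73.5) kPa·L = 12800 J.
ΔU = nCvΔT = 4.59×46.2×(943−607) = 71200 J.
Q = ΔU + W = nCpΔT = 84100 J.
State after step 1: P = 315 kPa, V = 114 L, T = 943 K.
Step 2 — Isochoric: V stays 114 L; P/T = const ⇒ T₂ = 400 K, P₂ = 134 kPa.
W = 0 (no volume change).
ΔU = nCvΔT = 4.59×46.2×(400−943) = -115000 J.
Q = ΔU = -115000 J.
Net over both steps: W = 12800 J, Q = -31100 J, ΔU = -43900 J.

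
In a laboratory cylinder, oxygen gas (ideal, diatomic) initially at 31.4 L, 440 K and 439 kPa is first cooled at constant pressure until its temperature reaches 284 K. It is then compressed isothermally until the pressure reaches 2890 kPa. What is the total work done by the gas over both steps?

-21700 J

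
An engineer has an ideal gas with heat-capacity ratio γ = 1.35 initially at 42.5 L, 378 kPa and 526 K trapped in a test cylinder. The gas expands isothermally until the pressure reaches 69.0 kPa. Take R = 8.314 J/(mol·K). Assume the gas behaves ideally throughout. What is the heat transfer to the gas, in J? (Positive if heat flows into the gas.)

27300 J

n = P₁V₁/(RT₁) = 378×42.5/(8.314×526) = 3.67 mol.
Isothermal: T stays 526 K; PV = const ⇒ V₂ = 233 L, P₂ = 69.0 kPa.
ΔU = 0 (ideal gas, T constant).
W = nRT ln(V₂/V₁) = 3.67×8.314×526×ln(5.48) = 27300 J.
Q = ΔU + W = 27300 J.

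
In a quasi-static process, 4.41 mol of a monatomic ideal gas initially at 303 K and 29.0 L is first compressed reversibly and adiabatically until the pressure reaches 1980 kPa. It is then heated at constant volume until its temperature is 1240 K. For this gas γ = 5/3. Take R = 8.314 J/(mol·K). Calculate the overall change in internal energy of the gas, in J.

P₁ = nRT₁/V₁ = 4.41×8.314×303/29.0 = 383 kPa.
Step 1 — Adiabatic: T₂/T₁ = (P₂/P₁)^((γ−1)/γ) ⇒ T₂ = 303×(5.17)^0.400 = 585 K; V₂ = 10.8 L.
ΔU = nCvΔT = 4.41×12.5×(585−303) = 15500 J.
Q = 0 for an adiabatic process, so W = −ΔU = -15500 J.
State after step 1: P = 1980 kPa, V = 10.8 L, T = 585 K.
Step 2 — Isochoric: V stays 10.8 L; P/T = const ⇒ T₂ = 1240 K, P₂ = 4200 kPa.
W = 0 (no volume change).
ΔU = nCvΔT = 4.41×12.5×(1240−585) = 36100 J.
Q = ΔU = 36100 J.
Net over both steps: W = -15500 J, Q = 36100 J, ΔU = 51500 J.

51500 J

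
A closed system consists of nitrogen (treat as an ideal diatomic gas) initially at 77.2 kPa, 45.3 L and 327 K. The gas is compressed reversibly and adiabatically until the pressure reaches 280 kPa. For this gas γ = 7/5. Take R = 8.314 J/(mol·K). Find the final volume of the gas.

18.0 L

Adiabatic: T₂/T₁ = (P₂/P₁)^((γ−1)/γ) ⇒ T₂ = 327×(3.63)^0.286 = 473 K; V₂ = 18.0 L.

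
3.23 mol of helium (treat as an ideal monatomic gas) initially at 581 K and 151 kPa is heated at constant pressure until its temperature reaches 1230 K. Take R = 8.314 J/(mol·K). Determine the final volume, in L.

219 L

V₁ = nRT₁/P₁ = 3.23×8.314×581/151 = 103 L.
Isobaric: P stays 151 kPa; V/T = const ⇒ T₂ = 1230 K, V₂ = 219 L.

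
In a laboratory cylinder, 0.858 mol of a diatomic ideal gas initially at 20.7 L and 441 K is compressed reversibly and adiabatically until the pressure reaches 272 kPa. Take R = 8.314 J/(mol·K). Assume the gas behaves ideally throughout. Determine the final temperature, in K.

521 K

P₁ = nRT₁/V₁ = 0.858×8.314×441/20.7 = 152 kPa.
Adiabatic: T₂/T₁ = (P₂/P₁)^((γ−1)/γ) ⇒ T₂ = 441×(1.79)^0.286 = 521 K; V₂ = 13.7 L.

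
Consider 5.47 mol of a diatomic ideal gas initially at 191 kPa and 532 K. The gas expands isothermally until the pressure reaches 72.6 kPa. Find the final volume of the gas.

333 L

V₁ = nRT₁/P₁ = 5.47×8.314×532/191 = 127 L.
Isothermal: T stays 532 K; PV = const ⇒ V₂ = 333 L, P₂ = 72.6 kPa.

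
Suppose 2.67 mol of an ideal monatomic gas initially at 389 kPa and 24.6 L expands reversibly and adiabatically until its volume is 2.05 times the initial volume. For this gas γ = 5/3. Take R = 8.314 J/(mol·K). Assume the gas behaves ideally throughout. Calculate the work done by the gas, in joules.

5460 J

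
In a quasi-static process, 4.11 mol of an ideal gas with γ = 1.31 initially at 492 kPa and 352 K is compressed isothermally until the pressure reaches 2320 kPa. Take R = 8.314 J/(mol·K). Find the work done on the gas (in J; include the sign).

18700 J

V₁ = nRT₁/P₁ = 4.11×8.314×352/492 = 24.4 L.
Isothermal: T stays 352 K; PV = const ⇒ V₂ = 5.18 L, P₂ = 2320 kPa.
W = nRT ln(V₂/V₁) = 4.11×8.314×352×ln(0.212) = -18700 J.
Work done on the gas = −W_by = 18700 J.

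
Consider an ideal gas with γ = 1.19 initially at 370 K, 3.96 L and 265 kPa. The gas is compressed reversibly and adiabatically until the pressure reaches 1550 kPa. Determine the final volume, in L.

Adiabatic: T₂/T₁ = (P₂/P₁)^((γ−1)/γ) ⇒ T₂ = 370×(5.85)^0.160 = 491 K; V₂ = 0.898 L.

0.898 L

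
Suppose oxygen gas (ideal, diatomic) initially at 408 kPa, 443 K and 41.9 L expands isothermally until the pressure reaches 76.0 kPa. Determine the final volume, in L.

225 L

Isothermal: T stays 443 K; PV = const ⇒ V₂ = 225 L, P₂ = 76.0 kPa.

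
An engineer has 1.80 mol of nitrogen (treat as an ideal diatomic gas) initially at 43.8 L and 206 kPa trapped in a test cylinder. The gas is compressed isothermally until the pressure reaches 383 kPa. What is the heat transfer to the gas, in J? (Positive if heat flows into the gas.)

-5600 J

T₁ = P₁V₁/(nR) = 206×43.8/(1.80×8.314) = 603 K.
Isothermal: T stays 603 K; PV = const ⇒ V₂ = 23.6 L, P₂ = 383 kPa.
ΔU = 0 (ideal gas, T constant).
W = nRT ln(V₂/V₁) = 1.80×8.314×603×ln(0.538) = -5600 J.
Q = ΔU + W = -5600 J.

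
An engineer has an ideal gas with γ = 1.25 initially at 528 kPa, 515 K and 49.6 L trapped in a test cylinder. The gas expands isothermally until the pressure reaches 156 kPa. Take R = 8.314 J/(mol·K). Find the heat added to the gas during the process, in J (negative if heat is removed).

n = P₁V₁/(RT₁) = 528×49.6/(8.314×515) = 6.12 mol.
Isothermal: T stays 515 K; PV = const ⇒ V₂ = 168 L, P₂ = 156 kPa.
ΔU = 0 (ideal gas, T constant).
W = nRT ln(V₂/V₁) = 6.12×8.314×515×ln(3.38) = 31900 J.
Q = ΔU + W = 31900 J.

31900 J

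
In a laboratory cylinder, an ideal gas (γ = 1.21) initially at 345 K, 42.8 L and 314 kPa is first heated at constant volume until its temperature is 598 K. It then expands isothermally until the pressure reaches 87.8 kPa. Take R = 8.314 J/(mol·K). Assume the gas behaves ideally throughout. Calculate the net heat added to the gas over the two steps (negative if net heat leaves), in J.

89400 J

n = P₁V₁/(RT₁) = 314×42.8/(8.314×345) = 4.69 mol.
Step 1 — Isochoric: V stays 42.8 L; P/T = const ⇒ T₂ = 598 K, P₂ = 544 kPa.
W = 0 (no volume change).
ΔU = nCvΔT = 4.69×39.6×(598−345) = 46900 J.
Q = ΔU = 46900 J.
State after step 1: P = 544 kPa, V = 42.8 L, T = 598 K.
Step 2 — Isothermal: T stays 598 K; PV = const ⇒ V₂ = 265 L, P₂ = 87.8 kPa.
ΔU = 0 (ideal gas, T constant).
W = nRT ln(V₂/V₁) = 4.69×8.314×598×ln(6.20) = 42500 J.
Q = ΔU + W = 42500 J.
Net over both steps: W = 42500 J, Q = 89400 J, ΔU = 46900 J.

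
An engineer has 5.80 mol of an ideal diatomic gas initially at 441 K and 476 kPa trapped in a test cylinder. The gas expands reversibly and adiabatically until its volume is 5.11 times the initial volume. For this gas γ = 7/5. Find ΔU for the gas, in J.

V₁ = nRT₁/P₁ = 5.80×8.314×441/476 = 44.7 L.
Adiabatic: TV^(γ−1) = const ⇒ T₂ = 441×(0.196)^0.400 = 230 K; PV^γ = const ⇒ P₂ = 48.5 kPa.
For an ideal gas ΔU = nCvΔT with Cv = (5/2)R = 20.8 J/(mol·K).
ΔU = 5.80×20.8×(230−441) = -25500 J.

-25500 J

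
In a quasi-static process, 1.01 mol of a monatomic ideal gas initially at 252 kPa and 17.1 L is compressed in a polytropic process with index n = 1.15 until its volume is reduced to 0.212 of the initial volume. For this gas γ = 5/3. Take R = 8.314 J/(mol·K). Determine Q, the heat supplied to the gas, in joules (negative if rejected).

T₁ = P₁V₁/(nR) = 252×17.1/(1.01×8.314) = 513 K.
Polytropic n=1.15: T₂ = T₁(V₁/V₂)^(n−1) = 513×(4.72)^0.15 = 648 K; P₂ = P₁(V₁/V₂)^n = 1500 kPa.
W = (P₁V₁−P₂V₂)/(n−1) = (252×17.1−1500×3.63)/0.15 = -7530 J.
ΔU = nCvΔT = 1.01×12.5×(648−513) = 1690 J.
Q = ΔU + W = -5830 J.

-5830 J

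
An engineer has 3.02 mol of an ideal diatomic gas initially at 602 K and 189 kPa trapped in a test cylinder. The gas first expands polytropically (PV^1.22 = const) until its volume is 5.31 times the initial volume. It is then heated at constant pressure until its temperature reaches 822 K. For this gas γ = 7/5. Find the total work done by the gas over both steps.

31300 J

V₁ = nRT₁/P₁ = 3.02×8.314×602/189 = 80.0 L.
Step 1 — Polytropic n=1.22: T₂ = T₁(V₁/V₂)^(n−1) = 602×(0.188)^0.22 = 417 K; P₂ = P₁(V₁/V₂)^n = 24.7 kPa.
W = (P₁V₁−P₂V₂)/(n−1) = (189×80.0−24.7×425)/0.22 = 21100 J.
ΔU = nCvΔT = 3.02×20.8×(417−602) = -11600 J.
Q = ΔU + W = 9500 J.
State after step 1: P = 24.7 kPa, V = 425 L, T = 417 K.
Step 2 — Isobaric: P stays 24.7 kPa; V/T = const ⇒ T₂ = 822 K, V₂ = 837 L.
W = PΔV = 24.7×(837−425) kPa·L = 10200 J.
ΔU = nCvΔT = 3.02×20.8×(822−417) = 25400 J.
Q = ΔU + W = nCpΔT = 35600 J.
Net over both steps: W = 31300 J, Q = 45100 J, ΔU = 13800 J.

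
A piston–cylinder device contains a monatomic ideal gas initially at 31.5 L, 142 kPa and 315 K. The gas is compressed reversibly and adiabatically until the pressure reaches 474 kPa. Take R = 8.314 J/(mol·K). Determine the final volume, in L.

15.3 L

Adiabatic: T₂/T₁ = (P₂/P₁)^((γ−1)/γ) ⇒ T₂ = 315×(3.34)^0.400 = 510 K; V₂ = 15.3 L.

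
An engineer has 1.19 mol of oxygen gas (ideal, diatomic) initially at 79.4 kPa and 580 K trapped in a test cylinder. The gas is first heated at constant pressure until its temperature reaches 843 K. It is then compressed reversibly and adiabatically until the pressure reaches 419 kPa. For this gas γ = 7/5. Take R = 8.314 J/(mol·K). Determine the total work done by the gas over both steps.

V₁ = nRT₁/P₁ = 1.19×8.314×580/79.4 = 72.3 L.
Step 1 — Isobaric: P stays 79.4 kPa; V/T = const ⇒ T₂ = 843 K, V₂ = 105 L.
W = PΔV = 79.4×(105−72.3) kPa·L = 2600 J.
ΔU = nCvΔT = 1.19×20.8×(843−580) = 6510 J.
Q = ΔU + W = nCpΔT = 9110 J.
State after step 1: P = 79.4 kPa, V = 105 L, T = 843 K.
Step 2 — Adiabatic: T₂/T₁ = (P₂/P₁)^((γ−1)/γ) ⇒ T₂ = 843×(5.28)^0.286 = 1360 K; V₂ = 32.0 L.
ΔU = nCvΔT = 1.19×20.8×(1360−843) = 12700 J.
Q = 0 for an adiabatic process, so W = −ΔU = -12700 J.
Net over both steps: W = -10100 J, Q = 9110 J, ΔU = 19200 J.

-10100 J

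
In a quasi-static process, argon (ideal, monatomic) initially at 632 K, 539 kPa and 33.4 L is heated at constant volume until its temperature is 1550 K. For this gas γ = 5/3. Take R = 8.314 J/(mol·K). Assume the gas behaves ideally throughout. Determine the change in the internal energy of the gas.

39200 J

n = P₁V₁/(RT₁) = 539×33.4/(8.314×632) = 3.43 mol.
Isochoric: V stays 33.4 L; P/T = const ⇒ T₂ = 1550 K, P₂ = 1320 kPa.
For an ideal gas ΔU = nCvΔT with Cv = (3/2)R = 12.5 J/(mol·K).
ΔU = 3.43×12.5×(1550−632) = 39200 J.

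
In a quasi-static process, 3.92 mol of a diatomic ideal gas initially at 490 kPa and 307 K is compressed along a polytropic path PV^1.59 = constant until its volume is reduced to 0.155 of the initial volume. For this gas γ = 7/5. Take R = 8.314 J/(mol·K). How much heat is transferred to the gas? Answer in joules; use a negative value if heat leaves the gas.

16100 J

V₁ = nRT₁/P₁ = 3.92×8.314×307/490 = 20.4 L.
Polytropic n=1.59: T₂ = T₁(V₁/V₂)^(n−1) = 307×(6.45)^0.59 = 922 K; P₂ = P₁(V₁/V₂)^n = 9500 kPa.
W = (P₁V₁−P₂V₂)/(n−1) = (490×20.4−9500×3.16)/0.59 = -34000 J.
ΔU = nCvΔT = 3.92×20.8×(922−307) = 50100 J.
Q = ΔU + W = 16100 J.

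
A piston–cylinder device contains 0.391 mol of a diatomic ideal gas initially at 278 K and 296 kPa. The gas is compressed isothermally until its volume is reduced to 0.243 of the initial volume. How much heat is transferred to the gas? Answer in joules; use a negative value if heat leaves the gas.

V₁ = nRT₁/P₁ = 0.391×8.314×278/296 = 3.05 L.
Isothermal: T stays 278 K; PV = const ⇒ V₂ = 0.742 L, P₂ = 1220 kPa.
ΔU = 0 (ideal gas, T constant).
W = nRT ln(V₂/V₁) = 0.391×8.314×278×ln(0.243) = -1280 J.
Q = ΔU + W = -1280 J.

-1280 J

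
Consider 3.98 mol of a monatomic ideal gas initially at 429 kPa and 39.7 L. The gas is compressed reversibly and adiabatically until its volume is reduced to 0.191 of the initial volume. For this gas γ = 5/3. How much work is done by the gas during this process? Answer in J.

T₁ = P₁V₁/(nR) = 429×39.7/(3.98×8.314) = 515 K.
Adiabatic: TV^(γ−1) = const ⇒ T₂ = 515×(5.24)^0.667 = 1550 K; PV^γ = const ⇒ P₂ = 6770 kPa.
ΔU = nCvΔT = 3.98×12.5×(1550−515) = 51500 J.
Q = 0 for an adiabatic process, so W = −ΔU = -51500 J.

-51500 J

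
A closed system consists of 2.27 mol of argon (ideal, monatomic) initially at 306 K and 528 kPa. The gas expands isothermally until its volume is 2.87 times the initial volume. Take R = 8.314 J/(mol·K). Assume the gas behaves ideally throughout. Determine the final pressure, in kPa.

184 kPa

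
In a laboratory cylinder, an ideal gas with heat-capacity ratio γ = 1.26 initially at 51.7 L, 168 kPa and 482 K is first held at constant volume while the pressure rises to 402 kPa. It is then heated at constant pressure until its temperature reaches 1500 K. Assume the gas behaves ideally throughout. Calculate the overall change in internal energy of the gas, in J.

n = P₁V₁/(RT₁) = 168×51.7/(8.314×482) = 2.17 mol.
Step 1 — Isochoric: V stays 51.7 L; P/T = const ⇒ T₂ = 1150 K, P₂ = 402 kPa.
W = 0 (no volume change).
ΔU = nCvΔT = 2.17×32.0×(1150−482) = 46500 J.
Q = ΔU = 46500 J.
State after step 1: P = 402 kPa, V = 51.7 L, T = 1150 K.
Step 2 — Isobaric: P stays 402 kPa; V/T = const ⇒ T₂ = 1500 K, V₂ = 67.2 L.
W = PΔV = 402×(67.2−51.7) kPa·L = 6250 J.
ΔU = nCvΔT = 2.17×32.0×(1500−1150) = 24000 J.
Q = ΔU + W = nCpΔT = 30300 J.
Net over both steps: W = 6250 J, Q = 76800 J, ΔU = 70600 J.

70600 J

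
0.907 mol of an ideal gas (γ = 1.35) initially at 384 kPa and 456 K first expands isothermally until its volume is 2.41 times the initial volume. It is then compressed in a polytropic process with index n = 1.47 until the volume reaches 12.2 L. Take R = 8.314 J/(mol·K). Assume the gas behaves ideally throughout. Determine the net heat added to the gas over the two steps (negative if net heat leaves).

V₁ = nRT₁/P₁ = 0.907×8.314×456/384 = 8.95 L.
Step 1 — Isothermal: T stays 456 K; PV = const ⇒ V₂ = 21.6 L, P₂ = 159 kPa.
ΔU = 0 (ideal gas, T constant).
W = nRT ln(V₂/V₁) = 0.907×8.314×456×ln(2.41) = 3020 J.
Q = ΔU + W = 3020 J.
State after step 1: P = 159 kPa, V = 21.6 L, T = 456 K.
Step 2 — Polytropic n=1.47: T₂ = T₁(V₁/V₂)^(n−1) = 456×(1.77)^0.47 = 596 K; P₂ = P₁(V₁/V₂)^n = 369 kPa.
W = (P₁V₁−P₂V₂)/(n−1) = (159×21.6−369×12.2)/0.47 = -2250 J.
ΔU = nCvΔT = 0.907×23.8×(596−456) = 3020 J.
Q = ΔU + W = 771 J.
Net over both steps: W = 775 J, Q = 3800 J, ΔU = 3020 J.

3800 J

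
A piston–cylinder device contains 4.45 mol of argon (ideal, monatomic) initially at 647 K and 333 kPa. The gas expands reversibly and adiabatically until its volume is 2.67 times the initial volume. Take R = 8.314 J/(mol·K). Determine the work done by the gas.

V₁ = nRT₁/P₁ = 4.45×8.314×647/333 = 71.9 L.
Adiabatic: TV^(γ−1) = const ⇒ T₂ = 647×(0.375)^0.667 = 336 K; PV^γ = const ⇒ P₂ = 64.8 kPa.
ΔU = nCvΔT = 4.45×12.5×(336−647) = -17200 J.
Q = 0 for an adiabatic process, so W = −ΔU = 17200 J.

17200 J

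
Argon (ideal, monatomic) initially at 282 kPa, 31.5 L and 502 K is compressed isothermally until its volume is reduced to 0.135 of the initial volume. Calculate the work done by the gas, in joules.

-17800 J

n = P₁V₁/(RT₁) = 282×31.5/(8.314×502) = 2.13 mol.
Isothermal: T stays 502 K; PV = const ⇒ V₂ = 4.25 L, P₂ = 2090 kPa.
W = nRT ln(V₂/V₁) = 2.13×8.314×502×ln(0.135) = -17800 J.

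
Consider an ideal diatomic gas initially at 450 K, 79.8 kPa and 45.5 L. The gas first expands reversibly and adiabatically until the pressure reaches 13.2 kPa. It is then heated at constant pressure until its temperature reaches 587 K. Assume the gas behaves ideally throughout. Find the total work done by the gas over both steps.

6210 J

n = P₁V₁/(RT₁) = 79.8×45.5/(8.314×450) = 0.970 mol.
Step 1 — Adiabatic: T₂/T₁ = (P₂/P₁)^((γ−1)/γ) ⇒ T₂ = 450×(0.165)^0.286 = 269 K; V₂ = 165 L.
ΔU = nCvΔT = 0.970×20.8×(269−450) = -3650 J.
Q = 0 for an adiabatic process, so W = −ΔU = 3650 J.
State after step 1: P = 13.2 kPa, V = 165 L, T = 269 K.
Step 2 — Isobaric: P stays 13.2 kPa; V/T = const ⇒ T₂ = 587 K, V₂ = 359 L.
W = PΔV = 13.2×(359−165) kPa·L = 2560 J.
ΔU = nCvΔT = 0.970×20.8×(587−269) = 6410 J.
Q = ΔU + W = nCpΔT = 8980 J.
Net over both steps: W = 6210 J, Q = 8980 J, ΔU = 2760 J.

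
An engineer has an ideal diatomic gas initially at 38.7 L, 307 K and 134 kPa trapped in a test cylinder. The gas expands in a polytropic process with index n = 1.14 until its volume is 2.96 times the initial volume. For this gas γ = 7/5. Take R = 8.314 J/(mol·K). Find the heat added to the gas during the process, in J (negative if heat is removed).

3390 J

n = P₁V₁/(RT₁) = 134×38.7/(8.314×307) = 2.03 mol.
Polytropic n=1.14: T₂ = T₁(V₁/V₂)^(n−1) = 307×(0.338)^0.14 = 264 K; P₂ = P₁(V₁/V₂)^n = 38.9 kPa.
W = (P₁V₁−P₂V₂)/(n−1) = (134×38.7−38.9×115)/0.14 = 5220 J.
ΔU = nCvΔT = 2.03×20.8×(264−307) = -1830 J.
Q = ΔU + W = 3390 J.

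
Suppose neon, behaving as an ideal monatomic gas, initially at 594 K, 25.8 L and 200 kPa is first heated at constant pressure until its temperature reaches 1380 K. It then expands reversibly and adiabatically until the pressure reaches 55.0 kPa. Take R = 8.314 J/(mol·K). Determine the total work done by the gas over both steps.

14100 J

n = P₁V₁/(RT₁) = 200×25.8/(8.314×594) = 1.04 mol.
Step 1 — Isobaric: P stays 200 kPa; V/T = const ⇒ T₂ = 1380 K, V₂ = 59.9 L.
W = PΔV = 200×(59.9−25.8) kPa·L = 6830 J.
ΔU = nCvΔT = 1.04×12.5×(1380−594) = 10200 J.
Q = ΔU + W = nCpΔT = 17100 J.
State after step 1: P = 200 kPa, V = 59.9 L, T = 1380 K.
Step 2 — Adiabatic: T₂/T₁ = (P₂/P₁)^((γ−1)/γ) ⇒ T₂ = 1380×(0.275)^0.400 = 823 K; V₂ = 130 L.
ΔU = nCvΔT = 1.04×12.5×(823−1380) = -7250 J.
Q = 0 for an adiabatic process, so W = −ΔU = 7250 J.
Net over both steps: W = 14100 J, Q = 17100 J, ΔU = 2990 J.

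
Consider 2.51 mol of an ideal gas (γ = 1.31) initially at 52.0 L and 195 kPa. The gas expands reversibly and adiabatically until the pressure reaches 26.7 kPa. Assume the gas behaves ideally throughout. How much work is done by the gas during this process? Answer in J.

T₁ = P₁V₁/(nR) = 195×52.0/(2.51×8.314) = 486 K.
Adiabatic: T₂/T₁ = (P₂/P₁)^((γ−1)/γ) ⇒ T₂ = 486×(0.137)^0.237 = 304 K; V₂ = 237 L.
ΔU = nCvΔT = 2.51×26.8×(304−486) = -12300 J.
Q = 0 for an adiabatic process, so W = −ΔU = 12300 J.

12300 J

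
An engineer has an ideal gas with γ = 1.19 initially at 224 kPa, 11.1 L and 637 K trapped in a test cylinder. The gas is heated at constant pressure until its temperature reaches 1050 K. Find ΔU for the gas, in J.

n = P₁V₁/(RT₁) = 224×11.1/(8.314×637) = 0.469 mol.
Isobaric: P stays 224 kPa; V/T = const ⇒ T₂ = 1050 K, V₂ = 18.3 L.
For an ideal gas ΔU = nCvΔT with Cv = R/(γ−1) = 43.8 J/(mol·K).
ΔU = 0.469×43.8×(1050−637) = 8480 J.

8480 J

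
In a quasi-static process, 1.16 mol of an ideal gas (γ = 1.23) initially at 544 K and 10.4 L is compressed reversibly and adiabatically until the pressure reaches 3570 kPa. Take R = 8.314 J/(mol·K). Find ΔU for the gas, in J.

P₁ = nRT₁/V₁ = 1.16×8.314×544/10.4 = 504 kPa.
Adiabatic: T₂/T₁ = (P₂/P₁)^((γ−1)/γ) ⇒ T₂ = 544×(7.08)^0.187 = 784 K; V₂ = 2.12 L.
For an ideal gas ΔU = nCvΔT with Cv = R/(γ−1) = 36.1 J/(mol·K).
ΔU = 1.16×36.1×(784−544) = 10100 J.

10100 J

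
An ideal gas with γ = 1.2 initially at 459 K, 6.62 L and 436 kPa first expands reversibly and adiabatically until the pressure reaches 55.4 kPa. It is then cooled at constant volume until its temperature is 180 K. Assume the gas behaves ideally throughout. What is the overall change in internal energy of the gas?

n = P₁V₁/(RT₁) = 436×6.62/(8.314×459) = 0.756 mol.
Step 1 — Adiabatic: T₂/T₁ = (P₂/P₁)^((γ−1)/γ) ⇒ T₂ = 459×(0.127)^0.167 = 325 K; V₂ = 36.9 L.
ΔU = nCvΔT = 0.756×41.6×(325−459) = -4200 J.
Q = 0 for an adiabatic process, so W = −ΔU = 4200 J.
State after step 1: P = 55.4 kPa, V = 36.9 L, T = 325 K.
Step 2 — Isochoric: V stays 36.9 L; P/T = const ⇒ T₂ = 180 K, P₂ = 30.6 kPa.
W = 0 (no volume change).
ΔU = nCvΔT = 0.756×41.6×(180−325) = -4570 J.
Q = ΔU = -4570 J.
Net over both steps: W = 4200 J, Q = -4570 J, ΔU = -8770 J.

-8770 J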